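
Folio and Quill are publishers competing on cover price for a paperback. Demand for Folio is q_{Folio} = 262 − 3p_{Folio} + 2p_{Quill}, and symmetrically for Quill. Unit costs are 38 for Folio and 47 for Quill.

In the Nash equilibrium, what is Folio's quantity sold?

173.0625

Folio's profit: π = (p_{Folio} − 38)(262 − 3p_{Folio} + 2p_{Quill}).
∂π/∂p_{Folio} = 376 − 6p_{Folio} + 2p_{Quill} = 0 ⇒ p_{Folio} = 188/3 + (1/3)p_{Quill}.
Similarly p_{Quill} = 403/6 + (1/3)p_{Folio}.
Substituting the second reaction function into the first: p_{Folio} = 188/3 + (1/3)(403/6 + (1/3)p_{Folio}), which gives (8/9)p_{Folio} = 1531/18 ⇒ p_{Folio} = 95.6875.
Then p_{Quill} = 403/6 + (1/3)·95.6875 = 99.0625.
q_{Folio} = 262 − 3·95.6875 + 2·99.0625 = 173.0625.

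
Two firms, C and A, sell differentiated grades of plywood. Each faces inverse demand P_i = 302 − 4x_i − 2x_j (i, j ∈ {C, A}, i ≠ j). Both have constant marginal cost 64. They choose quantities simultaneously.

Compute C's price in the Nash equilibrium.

Firm C's profit: π = x_C(302 − 4x_C − 2x_A) − 64x_C.
∂π/∂x_C = 238 − 8x_C − 2x_A = 0 ⇒ x_C = 29.75 − 0.25x_A.
By symmetry x_A = x_C; substituting into the reaction function, 1.25x_C = 29.75 and x_C = 23.8.
P_C = 302 − 4·23.8 − 2·23.8 = 159.2.

159.2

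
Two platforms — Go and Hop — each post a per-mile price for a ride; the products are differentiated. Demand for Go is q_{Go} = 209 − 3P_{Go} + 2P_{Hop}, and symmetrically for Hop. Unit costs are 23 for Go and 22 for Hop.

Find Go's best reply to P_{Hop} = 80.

Go's profit: π = (P_{Go} − 23)(209 − 3P_{Go} + 2P_{Hop}).
∂π/∂P_{Go} = 278 − 6P_{Go} + 2P_{Hop} = 0 ⇒ P_{Go} = 139/3 + (1/3)P_{Hop}.
At P_{Hop} = 80: P_{Go} = 139/3 + (1/3)·80 = 73.

73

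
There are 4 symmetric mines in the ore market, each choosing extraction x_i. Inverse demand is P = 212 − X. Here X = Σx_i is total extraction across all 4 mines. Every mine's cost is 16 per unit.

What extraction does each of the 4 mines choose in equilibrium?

A representative mine's profit is π_i = x_i(212 − X) − 16x_i, with X = x_i + Σ_{j≠i} x_j.
First-order condition: 196 − 2x_i − Σ_{j≠i} x_j = 0.
In a symmetric equilibrium every mine chooses the same x, so Σ_{j≠i} x_j = 3x. The condition becomes 196 − 5x = 0, giving x = 196/5 = 39.2.

39.2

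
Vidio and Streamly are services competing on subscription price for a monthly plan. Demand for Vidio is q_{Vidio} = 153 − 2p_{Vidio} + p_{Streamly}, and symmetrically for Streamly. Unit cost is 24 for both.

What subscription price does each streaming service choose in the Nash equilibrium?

67

Vidio's profit: π = (p_{Vidio} − 24)(153 − 2p_{Vidio} + p_{Streamly}).
∂π/∂p_{Vidio} = 201 − 4p_{Vidio} + p_{Streamly} = 0 ⇒ p_{Vidio} = 50.25 + 0.25p_{Streamly}.
Setting p_{Vidio} = p_{Streamly} in the reaction function: p_{Vidio} = 50.25 + 0.25p_{Vidio}, so p_{Vidio} = 50.25 / 0.75 = 67.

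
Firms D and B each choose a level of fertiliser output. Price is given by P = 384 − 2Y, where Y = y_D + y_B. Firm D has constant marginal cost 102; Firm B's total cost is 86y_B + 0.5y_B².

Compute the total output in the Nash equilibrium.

Firm D's profit: π = y_D(384 − 2(y_D + y_B)) − 102y_D.
∂π/∂y_D = 282 − 4y_D − 2y_B = 0, so y_D = 70.5 − 0.5y_B.
For B: ∂π/∂y_B = 298 − 5y_B − 2y_D = 0 ⇒ y_B = 59.6 − 0.4y_D.
Substituting the second reaction function into the first: y_D = 70.5 − 0.5(59.6 − 0.4y_D), which gives 0.8y_D = 40.7 ⇒ y_D = 50.875.
Then y_B = 59.6 − 0.4·50.875 = 39.25.
Total output: 50.875 + 39.25 = 90.125.

90.125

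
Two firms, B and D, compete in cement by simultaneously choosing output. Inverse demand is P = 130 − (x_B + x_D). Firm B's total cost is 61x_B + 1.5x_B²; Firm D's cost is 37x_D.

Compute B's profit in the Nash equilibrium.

Firm B's profit: π = x_B(130 − (x_B + x_D)) − 61x_B − 1.5x_B².
∂π/∂x_B = 69 − 5x_B − x_D = 0, so x_B = 13.8 − 0.2x_D.
For D: ∂π/∂x_D = 93 − 2x_D − x_B = 0 ⇒ x_D = 46.5 − 0.5x_B.
Plugging x_D into B's best response: x_B = 13.8 − 0.2(46.5 − 0.5x_B) ⇒ 0.9x_B = 4.5, so x_B = 5.
Then x_D = 46.5 − 0.5·5 = 44.
Price P = 130 − 49 = 81.
B's profit: (81 − 61)·5 − 1.5(5)² = 62.5.

62.5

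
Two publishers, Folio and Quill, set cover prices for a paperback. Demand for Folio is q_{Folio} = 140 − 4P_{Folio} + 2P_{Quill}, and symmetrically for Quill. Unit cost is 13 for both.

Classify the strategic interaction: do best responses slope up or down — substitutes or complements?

strategic complements

Folio's profit: π = (P_{Folio} − 13)(140 − 4P_{Folio} + 2P_{Quill}).
∂π/∂P_{Folio} = 192 − 8P_{Folio} + 2P_{Quill} = 0 ⇒ P_{Folio} = 24 + 0.25P_{Quill}.
The best-response slope dP_{Folio}/dP_{Quill} = 0.25 > 0: the reaction function is upward-sloping, so the choices are strategic complements.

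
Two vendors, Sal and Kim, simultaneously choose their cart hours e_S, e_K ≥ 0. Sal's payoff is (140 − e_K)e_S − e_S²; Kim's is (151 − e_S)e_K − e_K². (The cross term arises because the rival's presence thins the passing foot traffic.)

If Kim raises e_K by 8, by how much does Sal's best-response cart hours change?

Expanding Sal's payoff: 140e_S − e_Ke_S − e_S².
∂π/∂e_S = 140 − e_K − 2e_S = 0, so e_S = 70 − 0.5e_K.
The reaction-function slope is −0.5, so an 8-unit rise in e_K moves e_S by −0.5 × 8 = −4. Sal's best response falls — the actions are strategic substitutes.

-4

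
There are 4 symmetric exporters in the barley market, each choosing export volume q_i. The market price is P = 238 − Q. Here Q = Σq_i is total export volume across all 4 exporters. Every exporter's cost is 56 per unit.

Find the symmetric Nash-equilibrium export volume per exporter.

A representative exporter's profit is π_i = q_i(238 − Q) − 56q_i, with Q = q_i + Σ_{j≠i} q_j.
First-order condition: 182 − 2q_i − Σ_{j≠i} q_j = 0.
In a symmetric equilibrium every exporter chooses the same q, so Σ_{j≠i} q_j = 3q. The condition becomes 182 − 5q = 0, giving q = 182/5 = 36.4.

36.4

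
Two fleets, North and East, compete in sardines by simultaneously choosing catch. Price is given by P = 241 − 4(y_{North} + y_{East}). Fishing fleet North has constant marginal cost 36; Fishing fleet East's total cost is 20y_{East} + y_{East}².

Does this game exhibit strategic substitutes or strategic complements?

Fishing fleet North's profit: π = y_{North}(241 − 4(y_{North} + y_{East})) − 36y_{North}.
∂π/∂y_{North} = 205 − 8y_{North} − 4y_{East} = 0, so y_{North} = 25.625 − 0.5y_{East}.
The best-response slope dy_{North}/dy_{East} = −0.5 < 0: the reaction function is downward-sloping, so the choices are strategic substitutes.

strategic substitutes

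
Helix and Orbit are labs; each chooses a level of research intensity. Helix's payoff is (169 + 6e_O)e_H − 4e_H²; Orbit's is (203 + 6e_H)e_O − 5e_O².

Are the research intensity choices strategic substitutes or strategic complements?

strategic complements

Expanding Helix's payoff: 169e_H + 6e_Oe_H − 4e_H².
∂π/∂e_H = 169 + 6e_O − 8e_H = 0, so e_H = 21.125 + 0.75e_O.
The best-response slope de_H/de_O = 0.75 > 0: the reaction function is upward-sloping, so the choices are strategic complements.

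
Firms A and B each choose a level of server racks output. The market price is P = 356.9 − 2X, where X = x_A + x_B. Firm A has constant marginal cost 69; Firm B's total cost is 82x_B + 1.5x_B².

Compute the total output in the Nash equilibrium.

82.8875

Firm A's profit: π = x_A(356.9 − 2(x_A + x_B)) − 69x_A.
∂π/∂x_A = 287.9 − 4x_A − 2x_B = 0, so x_A = 71.975 − 0.5x_B.
For B: ∂π/∂x_B = 274.9 − 7x_B − 2x_A = 0 ⇒ x_B = 2749/70 − (2/7)x_A.
Solving the two reaction functions simultaneously: (1 − (−0.5)(−2/7))x_A = 71.975 − 0.5·(2749/70), so (6/7)x_A = 2931/56 and x_A = 61.0625.
Then x_B = 2749/70 − (2/7)·61.0625 = 21.825.
Total output: 61.0625 + 21.825 = 82.8875.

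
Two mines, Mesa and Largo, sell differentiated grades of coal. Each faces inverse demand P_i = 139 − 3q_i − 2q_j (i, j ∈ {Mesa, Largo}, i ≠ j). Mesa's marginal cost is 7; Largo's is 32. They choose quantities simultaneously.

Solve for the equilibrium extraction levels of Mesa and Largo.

18.0625, 11.8125

Mine Mesa's profit: π = q_{Mesa}(139 − 3q_{Mesa} − 2q_{Largo}) − 7q_{Mesa}.
∂π/∂q_{Mesa} = 132 − 6q_{Mesa} − 2q_{Largo} = 0 ⇒ q_{Mesa} = 22 − (1/3)q_{Largo}.
Similarly q_{Largo} = 107/6 − (1/3)q_{Mesa}.
Plugging q_{Largo} into Mesa's best response: q_{Mesa} = 22 − (1/3)(107/6 − (1/3)q_{Mesa}) ⇒ (8/9)q_{Mesa} = 289/18, so q_{Mesa} = 18.0625.
Then q_{Largo} = 107/6 − (1/3)·18.0625 = 11.8125.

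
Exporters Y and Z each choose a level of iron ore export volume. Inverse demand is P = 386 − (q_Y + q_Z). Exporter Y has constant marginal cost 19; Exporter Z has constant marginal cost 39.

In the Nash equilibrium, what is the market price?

Exporter Y's profit: π = q_Y(386 − (q_Y + q_Z)) − 19q_Y.
∂π/∂q_Y = 367 − 2q_Y − q_Z = 0, so q_Y = 183.5 − 0.5q_Z.
By the same steps for Z: q_Z = 173.5 − 0.5q_Y.
Solving the two reaction functions simultaneously: (1 − (−0.5)(−0.5))q_Y = 183.5 − 0.5·173.5, so 0.75q_Y = 96.75 and q_Y = 129.
Then q_Z = 173.5 − 0.5·129 = 109.
Equilibrium price: P = 386 − 238 = 148.

148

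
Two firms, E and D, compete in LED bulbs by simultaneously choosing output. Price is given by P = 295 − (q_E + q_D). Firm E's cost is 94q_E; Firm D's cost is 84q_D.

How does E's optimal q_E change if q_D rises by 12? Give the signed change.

-6

Firm E's profit: π = q_E(295 − (q_E + q_D)) − 94q_E.
∂π/∂q_E = 201 − 2q_E − q_D = 0, so q_E = 100.5 − 0.5q_D.
The reaction-function slope is −0.5, so a 12-unit rise in q_D moves q_E by −0.5 × 12 = −6. E's best response falls — the actions are strategic substitutes.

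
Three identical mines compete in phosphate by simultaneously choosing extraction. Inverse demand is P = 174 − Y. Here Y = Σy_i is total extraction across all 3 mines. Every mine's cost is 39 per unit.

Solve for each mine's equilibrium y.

A representative mine's profit is π_i = y_i(174 − Y) − 39y_i, with Y = y_i + Σ_{j≠i} y_j.
First-order condition: 135 − 2y_i − Σ_{j≠i} y_j = 0.
In a symmetric equilibrium every mine chooses the same y, so Σ_{j≠i} y_j = 2y. The condition becomes 135 − 4y = 0, giving y = 135/4 = 33.75.

33.75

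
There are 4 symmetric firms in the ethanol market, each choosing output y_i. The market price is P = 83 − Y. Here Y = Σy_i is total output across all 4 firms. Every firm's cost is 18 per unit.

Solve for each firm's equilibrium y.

13

A representative firm's profit is π_i = y_i(83 − Y) − 18y_i, with Y = y_i + Σ_{j≠i} y_j.
First-order condition: 65 − 2y_i − Σ_{j≠i} y_j = 0.
With identical firms, set every y_j = y: then 65 − 2y − 3y = 0, i.e. y = 65/5 = 13.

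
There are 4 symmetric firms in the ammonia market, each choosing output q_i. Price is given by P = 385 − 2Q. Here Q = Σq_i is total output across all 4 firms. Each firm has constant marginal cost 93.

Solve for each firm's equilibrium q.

29.2

A representative firm's profit is π_i = q_i(385 − 2Q) − 93q_i, with Q = q_i + Σ_{j≠i} q_j.
First-order condition: 292 − 4q_i − 2Σ_{j≠i} q_j = 0.
With identical firms, set every q_j = q: then 292 − 4q − 6q = 0, i.e. q = 292/10 = 29.2.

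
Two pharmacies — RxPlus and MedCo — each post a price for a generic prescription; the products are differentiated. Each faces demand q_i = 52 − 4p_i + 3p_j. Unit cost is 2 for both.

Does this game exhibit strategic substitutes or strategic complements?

strategic complements

RxPlus's profit: π = (p_{RxPlus} − 2)(52 − 4p_{RxPlus} + 3p_{MedCo}).
∂π/∂p_{RxPlus} = 60 − 8p_{RxPlus} + 3p_{MedCo} = 0 ⇒ p_{RxPlus} = 7.5 + 0.375p_{MedCo}.
The best-response slope dp_{RxPlus}/dp_{MedCo} = 0.375 > 0: the reaction function is upward-sloping, so the choices are strategic complements.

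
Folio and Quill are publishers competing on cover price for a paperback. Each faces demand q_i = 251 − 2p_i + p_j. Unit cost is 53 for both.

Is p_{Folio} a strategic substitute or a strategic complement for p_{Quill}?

strategic complements

Folio's profit: π = (p_{Folio} − 53)(251 − 2p_{Folio} + p_{Quill}).
∂π/∂p_{Folio} = 357 − 4p_{Folio} + p_{Quill} = 0 ⇒ p_{Folio} = 89.25 + 0.25p_{Quill}.
The best-response slope dp_{Folio}/dp_{Quill} = 0.25 > 0: the reaction function is upward-sloping, so the choices are strategic complements.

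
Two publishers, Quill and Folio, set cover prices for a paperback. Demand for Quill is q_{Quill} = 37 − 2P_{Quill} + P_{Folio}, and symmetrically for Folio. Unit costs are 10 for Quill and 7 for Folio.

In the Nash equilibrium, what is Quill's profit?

147.92

Quill's profit: π = (P_{Quill} − 10)(37 − 2P_{Quill} + P_{Folio}).
∂π/∂P_{Quill} = 57 − 4P_{Quill} + P_{Folio} = 0 ⇒ P_{Quill} = 14.25 + 0.25P_{Folio}.
Similarly P_{Folio} = 12.75 + 0.25P_{Quill}.
Solving the two reaction functions simultaneously: (1 − (0.25)(0.25))P_{Quill} = 14.25 + 0.25·12.75, so 0.9375P_{Quill} = 17.4375 and P_{Quill} = 18.6.
Then P_{Folio} = 12.75 + 0.25·18.6 = 17.4.
q_{Quill} = 37 − 2·18.6 + 17.4 = 17.2.
Profit = (18.6 − 10)·17.2 = 147.92.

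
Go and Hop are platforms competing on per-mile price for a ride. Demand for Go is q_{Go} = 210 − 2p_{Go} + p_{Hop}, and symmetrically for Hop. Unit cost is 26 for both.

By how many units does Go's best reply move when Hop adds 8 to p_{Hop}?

2

Go's profit: π = (p_{Go} − 26)(210 − 2p_{Go} + p_{Hop}).
∂π/∂p_{Go} = 262 − 4p_{Go} + p_{Hop} = 0 ⇒ p_{Go} = 65.5 + 0.25p_{Hop}.
The reaction-function slope is 0.25, so an 8-unit rise in p_{Hop} moves p_{Go} by 0.25 × 8 = 2. Go's best response rises — the actions are strategic complements.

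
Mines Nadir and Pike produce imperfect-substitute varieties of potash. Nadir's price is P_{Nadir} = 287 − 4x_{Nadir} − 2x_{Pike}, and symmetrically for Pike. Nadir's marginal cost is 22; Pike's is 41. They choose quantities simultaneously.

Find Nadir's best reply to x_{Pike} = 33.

Mine Nadir's profit: π = x_{Nadir}(287 − 4x_{Nadir} − 2x_{Pike}) − 22x_{Nadir}.
∂π/∂x_{Nadir} = 265 − 8x_{Nadir} − 2x_{Pike} = 0 ⇒ x_{Nadir} = 33.125 − 0.25x_{Pike}.
At x_{Pike} = 33: x_{Nadir} = 33.125 − 0.25·33 = 24.875.

24.875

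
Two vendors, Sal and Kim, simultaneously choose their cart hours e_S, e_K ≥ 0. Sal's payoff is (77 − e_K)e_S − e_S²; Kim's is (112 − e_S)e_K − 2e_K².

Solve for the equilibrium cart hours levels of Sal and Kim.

28, 21

Expanding Sal's payoff: 77e_S − e_Ke_S − e_S².
∂π/∂e_S = 77 − e_K − 2e_S = 0, so e_S = 38.5 − 0.5e_K.
Likewise for Kim: e_K = 28 − 0.25e_S.
Plugging e_K into Sal's best response: e_S = 38.5 − 0.5(28 − 0.25e_S) ⇒ 0.875e_S = 24.5, so e_S = 28.
Then e_K = 28 − 0.25·28 = 21.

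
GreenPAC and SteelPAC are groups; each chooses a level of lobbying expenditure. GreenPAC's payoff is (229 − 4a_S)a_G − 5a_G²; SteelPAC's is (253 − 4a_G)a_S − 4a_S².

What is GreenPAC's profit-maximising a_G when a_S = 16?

16.5

Expanding GreenPAC's payoff: 229a_G − 4a_Sa_G − 5a_G².
∂π/∂a_G = 229 − 4a_S − 10a_G = 0, so a_G = 22.9 − 0.4a_S.
At a_S = 16: a_G = 22.9 − 0.4·16 = 16.5.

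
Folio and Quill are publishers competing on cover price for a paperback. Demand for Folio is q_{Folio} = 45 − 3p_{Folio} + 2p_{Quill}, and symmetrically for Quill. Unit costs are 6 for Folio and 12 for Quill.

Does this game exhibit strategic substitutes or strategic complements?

Folio's profit: π = (p_{Folio} − 6)(45 − 3p_{Folio} + 2p_{Quill}).
∂π/∂p_{Folio} = 63 − 6p_{Folio} + 2p_{Quill} = 0 ⇒ p_{Folio} = 10.5 + (1/3)p_{Quill}.
The best-response slope dp_{Folio}/dp_{Quill} = 1/3 > 0: the reaction function is upward-sloping, so the choices are strategic complements.

strategic complements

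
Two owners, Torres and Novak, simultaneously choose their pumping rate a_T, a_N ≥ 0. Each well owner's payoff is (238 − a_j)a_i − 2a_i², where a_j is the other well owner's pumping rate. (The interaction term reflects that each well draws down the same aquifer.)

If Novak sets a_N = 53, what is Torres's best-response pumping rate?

Torres's payoff is (238 − a_N)a_T − 2a_T².
∂π/∂a_T = 238 − a_N − 4a_T = 0, so a_T = 59.5 − 0.25a_N.
At a_N = 53: a_T = 59.5 − 0.25·53 = 46.25.

46.25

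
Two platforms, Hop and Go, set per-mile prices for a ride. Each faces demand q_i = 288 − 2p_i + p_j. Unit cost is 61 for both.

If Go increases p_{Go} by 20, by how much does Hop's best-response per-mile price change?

5

Hop's profit: π = (p_{Hop} − 61)(288 − 2p_{Hop} + p_{Go}).
∂π/∂p_{Hop} = 410 − 4p_{Hop} + p_{Go} = 0 ⇒ p_{Hop} = 102.5 + 0.25p_{Go}.
The reaction-function slope is 0.25, so a 20-unit rise in p_{Go} moves p_{Hop} by 0.25 × 20 = 5. Hop's best response rises — the actions are strategic complements.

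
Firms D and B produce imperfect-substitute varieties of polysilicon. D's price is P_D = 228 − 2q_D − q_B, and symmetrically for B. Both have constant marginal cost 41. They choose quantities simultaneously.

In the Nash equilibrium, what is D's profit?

Firm D's profit: π = q_D(228 − 2q_D − q_B) − 41q_D.
∂π/∂q_D = 187 − 4q_D − q_B = 0 ⇒ q_D = 46.75 − 0.25q_B.
Setting q_D = q_B in the reaction function: q_D = 46.75 − 0.25q_D, so q_D = 46.75 / 1.25 = 37.4.
P_D = 228 − 2·37.4 − 37.4 = 115.8.
Profit = (115.8 − 41)·37.4 = 2797.52.

2797.52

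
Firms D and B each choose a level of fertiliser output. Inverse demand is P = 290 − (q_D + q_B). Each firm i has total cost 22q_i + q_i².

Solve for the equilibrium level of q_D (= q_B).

53.6

Firm D's profit: π = q_D(290 − (q_D + q_B)) − 22q_D − q_D².
∂π/∂q_D = 268 − 4q_D − q_B = 0, so q_D = 67 − 0.25q_B.
By symmetry q_B = q_D; substituting into the reaction function, 1.25q_D = 67 and q_D = 53.6.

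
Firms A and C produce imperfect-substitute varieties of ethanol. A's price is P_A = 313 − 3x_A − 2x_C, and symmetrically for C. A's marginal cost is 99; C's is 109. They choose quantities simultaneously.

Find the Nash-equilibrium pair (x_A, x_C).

Firm A's profit: π = x_A(313 − 3x_A − 2x_C) − 99x_A.
∂π/∂x_A = 214 − 6x_A − 2x_C = 0 ⇒ x_A = 107/3 − (1/3)x_C.
Similarly x_C = 34 − (1/3)x_A.
Substituting the second reaction function into the first: x_A = 107/3 − (1/3)(34 − (1/3)x_A), which gives (8/9)x_A = 73/3 ⇒ x_A = 27.375.
Then x_C = 34 − (1/3)·27.375 = 24.875.

27.375, 24.875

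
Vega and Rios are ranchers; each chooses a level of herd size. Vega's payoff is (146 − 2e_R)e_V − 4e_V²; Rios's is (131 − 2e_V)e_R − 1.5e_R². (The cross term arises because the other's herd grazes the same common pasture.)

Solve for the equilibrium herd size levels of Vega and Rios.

Expanding Vega's payoff: 146e_V − 2e_Re_V − 4e_V².
∂π/∂e_V = 146 − 2e_R − 8e_V = 0, so e_V = 18.25 − 0.25e_R.
Likewise for Rios: e_R = 131/3 − (2/3)e_V.
Solving the two reaction functions simultaneously: (1 − (−0.25)(−2/3))e_V = 18.25 − 0.25·(131/3), so (5/6)e_V = 22/3 and e_V = 8.8.
Then e_R = 131/3 − (2/3)·8.8 = 37.8.

8.8, 37.8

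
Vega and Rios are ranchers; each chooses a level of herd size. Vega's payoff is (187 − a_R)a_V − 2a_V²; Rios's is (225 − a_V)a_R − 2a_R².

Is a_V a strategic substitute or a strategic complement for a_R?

strategic substitutes

Expanding Vega's payoff: 187a_V − a_Ra_V − 2a_V².
∂π/∂a_V = 187 − a_R − 4a_V = 0, so a_V = 46.75 − 0.25a_R.
The best-response slope da_V/da_R = −0.25 < 0: the reaction function is downward-sloping, so the choices are strategic substitutes.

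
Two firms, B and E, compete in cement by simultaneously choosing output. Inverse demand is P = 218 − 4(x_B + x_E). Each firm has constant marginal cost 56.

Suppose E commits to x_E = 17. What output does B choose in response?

11.75

Firm B's profit: π = x_B(218 − 4(x_B + x_E)) − 56x_B.
∂π/∂x_B = 162 − 8x_B − 4x_E = 0, so x_B = 20.25 − 0.5x_E.
At x_E = 17: x_B = 20.25 − 0.5·17 = 11.75.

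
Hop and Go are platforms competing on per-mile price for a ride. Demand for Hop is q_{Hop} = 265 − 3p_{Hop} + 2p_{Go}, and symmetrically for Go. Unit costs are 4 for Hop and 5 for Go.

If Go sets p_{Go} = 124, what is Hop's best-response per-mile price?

Hop's profit: π = (p_{Hop} − 4)(265 − 3p_{Hop} + 2p_{Go}).
∂π/∂p_{Hop} = 277 − 6p_{Hop} + 2p_{Go} = 0 ⇒ p_{Hop} = 277/6 + (1/3)p_{Go}.
At p_{Go} = 124: p_{Hop} = 277/6 + (1/3)·124 = 87.5.

87.5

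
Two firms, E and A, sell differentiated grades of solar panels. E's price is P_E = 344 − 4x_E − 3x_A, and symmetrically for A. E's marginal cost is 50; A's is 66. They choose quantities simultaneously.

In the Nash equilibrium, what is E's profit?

3047.04

Firm E's profit: π = x_E(344 − 4x_E − 3x_A) − 50x_E.
∂π/∂x_E = 294 − 8x_E − 3x_A = 0 ⇒ x_E = 36.75 − 0.375x_A.
Similarly x_A = 34.75 − 0.375x_E.
Plugging x_A into E's best response: x_E = 36.75 − 0.375(34.75 − 0.375x_E) ⇒ (55/64)x_E = 759/32, so x_E = 27.6.
Then x_A = 34.75 − 0.375·27.6 = 24.4.
P_E = 344 − 4·27.6 − 3·24.4 = 160.4.
Profit = (160.4 − 50)·27.6 = 3047.04.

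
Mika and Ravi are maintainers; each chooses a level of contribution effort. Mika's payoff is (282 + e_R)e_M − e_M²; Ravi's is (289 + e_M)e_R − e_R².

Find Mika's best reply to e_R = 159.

220.5

Expanding Mika's payoff: 282e_M + e_Re_M − e_M².
∂π/∂e_M = 282 + e_R − 2e_M = 0, so e_M = 141 + 0.5e_R.
At e_R = 159: e_M = 141 + 0.5·159 = 220.5.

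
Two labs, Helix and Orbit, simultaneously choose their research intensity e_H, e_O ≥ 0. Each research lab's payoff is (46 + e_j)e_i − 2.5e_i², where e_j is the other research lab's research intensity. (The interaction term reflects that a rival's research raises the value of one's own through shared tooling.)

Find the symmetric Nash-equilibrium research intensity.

Helix's payoff is (46 + e_O)e_H − 2.5e_H².
∂π/∂e_H = 46 + e_O − 5e_H = 0, so e_H = 9.2 + 0.2e_O.
Setting e_H = e_O in the reaction function: e_H = 9.2 + 0.2e_H, so e_H = 9.2 / 0.8 = 11.5.

11.5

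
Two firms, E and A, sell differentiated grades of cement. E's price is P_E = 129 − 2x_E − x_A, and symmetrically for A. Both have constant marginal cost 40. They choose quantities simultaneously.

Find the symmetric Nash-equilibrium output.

Firm E's profit: π = x_E(129 − 2x_E − x_A) − 40x_E.
∂π/∂x_E = 89 − 4x_E − x_A = 0 ⇒ x_E = 22.25 − 0.25x_A.
The game is symmetric, so in equilibrium x_A = x_E: the reaction function gives 1.25x_E = 22.25, hence x_E = 17.8.

17.8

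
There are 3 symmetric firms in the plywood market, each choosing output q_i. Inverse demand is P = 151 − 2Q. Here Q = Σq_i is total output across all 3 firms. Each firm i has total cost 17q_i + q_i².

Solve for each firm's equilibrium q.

13.4

A representative firm's profit is π_i = q_i(151 − 2Q) − 17q_i − q_i², with Q = q_i + Σ_{j≠i} q_j.
First-order condition: 134 − 6q_i − 2Σ_{j≠i} q_j = 0.
With identical firms, set every q_j = q: then 134 − 6q − 4q = 0, i.e. q = 134/10 = 13.4.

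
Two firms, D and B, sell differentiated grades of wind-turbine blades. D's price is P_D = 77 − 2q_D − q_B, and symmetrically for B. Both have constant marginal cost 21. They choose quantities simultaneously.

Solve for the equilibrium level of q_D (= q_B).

Firm D's profit: π = q_D(77 − 2q_D − q_B) − 21q_D.
∂π/∂q_D = 56 − 4q_D − q_B = 0 ⇒ q_D = 14 − 0.25q_B.
By symmetry q_B = q_D; substituting into the reaction function, 1.25q_D = 14 and q_D = 11.2.

11.2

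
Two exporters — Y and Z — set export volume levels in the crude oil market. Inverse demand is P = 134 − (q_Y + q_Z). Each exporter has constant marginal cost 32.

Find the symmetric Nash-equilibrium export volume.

Exporter Y's profit: π = q_Y(134 − (q_Y + q_Z)) − 32q_Y.
∂π/∂q_Y = 102 − 2q_Y − q_Z = 0, so q_Y = 51 − 0.5q_Z.
By symmetry q_Z = q_Y; substituting into the reaction function, 1.5q_Y = 51 and q_Y = 34.

34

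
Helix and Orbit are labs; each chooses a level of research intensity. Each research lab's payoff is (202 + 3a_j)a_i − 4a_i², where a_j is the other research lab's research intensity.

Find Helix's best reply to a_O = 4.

Helix's payoff is (202 + 3a_O)a_H − 4a_H².
∂π/∂a_H = 202 + 3a_O − 8a_H = 0, so a_H = 25.25 + 0.375a_O.
At a_O = 4: a_H = 25.25 + 0.375·4 = 26.75.

26.75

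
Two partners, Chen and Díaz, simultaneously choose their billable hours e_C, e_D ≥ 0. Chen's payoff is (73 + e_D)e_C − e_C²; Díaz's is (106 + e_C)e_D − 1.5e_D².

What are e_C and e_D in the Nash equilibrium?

Expanding Chen's payoff: 73e_C + e_De_C − e_C².
∂π/∂e_C = 73 + e_D − 2e_C = 0, so e_C = 36.5 + 0.5e_D.
Likewise for Díaz: e_D = 106/3 + (1/3)e_C.
Substituting the second reaction function into the first: e_C = 36.5 + 0.5(106/3 + (1/3)e_C), which gives (5/6)e_C = 325/6 ⇒ e_C = 65.
Then e_D = 106/3 + (1/3)·65 = 57.

65, 57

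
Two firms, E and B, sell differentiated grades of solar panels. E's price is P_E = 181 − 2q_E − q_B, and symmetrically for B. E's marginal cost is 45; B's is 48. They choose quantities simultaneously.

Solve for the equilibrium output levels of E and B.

27.4, 26.4

Firm E's profit: π = q_E(181 − 2q_E − q_B) − 45q_E.
∂π/∂q_E = 136 − 4q_E − q_B = 0 ⇒ q_E = 34 − 0.25q_B.
Similarly q_B = 33.25 − 0.25q_E.
Solving the two reaction functions simultaneously: (1 − (−0.25)(−0.25))q_E = 34 − 0.25·33.25, so 0.9375q_E = 25.6875 and q_E = 27.4.
Then q_B = 33.25 − 0.25·27.4 = 26.4.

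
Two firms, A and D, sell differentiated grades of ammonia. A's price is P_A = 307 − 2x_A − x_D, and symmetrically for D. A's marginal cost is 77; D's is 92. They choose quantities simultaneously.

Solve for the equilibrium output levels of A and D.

47, 42

Firm A's profit: π = x_A(307 − 2x_A − x_D) − 77x_A.
∂π/∂x_A = 230 − 4x_A − x_D = 0 ⇒ x_A = 57.5 − 0.25x_D.
Similarly x_D = 53.75 − 0.25x_A.
Plugging x_D into A's best response: x_A = 57.5 − 0.25(53.75 − 0.25x_A) ⇒ 0.9375x_A = 44.0625, so x_A = 47.
Then x_D = 53.75 − 0.25·47 = 42.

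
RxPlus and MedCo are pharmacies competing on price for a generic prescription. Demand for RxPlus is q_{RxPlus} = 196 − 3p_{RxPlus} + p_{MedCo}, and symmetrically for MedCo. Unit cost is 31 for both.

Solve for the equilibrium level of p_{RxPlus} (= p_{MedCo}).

RxPlus's profit: π = (p_{RxPlus} − 31)(196 − 3p_{RxPlus} + p_{MedCo}).
∂π/∂p_{RxPlus} = 289 − 6p_{RxPlus} + p_{MedCo} = 0 ⇒ p_{RxPlus} = 289/6 + (1/6)p_{MedCo}.
Setting p_{RxPlus} = p_{MedCo} in the reaction function: p_{RxPlus} = 289/6 + (1/6)p_{RxPlus}, so p_{RxPlus} = (289/6) / (5/6) = 57.8.

57.8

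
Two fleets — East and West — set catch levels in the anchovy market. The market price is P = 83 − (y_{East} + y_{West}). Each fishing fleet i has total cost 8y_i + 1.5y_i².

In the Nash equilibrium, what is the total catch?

25

Fishing fleet East's profit: π = y_{East}(83 − (y_{East} + y_{West})) − 8y_{East} − 1.5y_{East}².
∂π/∂y_{East} = 75 − 5y_{East} − y_{West} = 0, so y_{East} = 15 − 0.2y_{West}.
By symmetry y_{West} = y_{East}; substituting into the reaction function, 1.2y_{East} = 15 and y_{East} = 12.5.
Total catch: 12.5 + 12.5 = 25.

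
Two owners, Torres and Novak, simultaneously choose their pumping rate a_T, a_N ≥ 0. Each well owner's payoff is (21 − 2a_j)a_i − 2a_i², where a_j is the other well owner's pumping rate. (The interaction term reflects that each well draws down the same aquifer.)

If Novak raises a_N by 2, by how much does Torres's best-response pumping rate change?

Torres's payoff is (21 − 2a_N)a_T − 2a_T².
∂π/∂a_T = 21 − 2a_N − 4a_T = 0, so a_T = 5.25 − 0.5a_N.
The reaction-function slope is −0.5, so a 2-unit rise in a_N moves a_T by −0.5 × 2 = −1. Torres's best response falls — the actions are strategic substitutes.

-1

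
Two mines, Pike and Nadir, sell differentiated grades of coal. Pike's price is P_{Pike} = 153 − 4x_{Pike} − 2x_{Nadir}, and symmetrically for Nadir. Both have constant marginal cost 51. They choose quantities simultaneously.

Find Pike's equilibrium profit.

Mine Pike's profit: π = x_{Pike}(153 − 4x_{Pike} − 2x_{Nadir}) − 51x_{Pike}.
∂π/∂x_{Pike} = 102 − 8x_{Pike} − 2x_{Nadir} = 0 ⇒ x_{Pike} = 12.75 − 0.25x_{Nadir}.
By symmetry x_{Nadir} = x_{Pike}; substituting into the reaction function, 1.25x_{Pike} = 12.75 and x_{Pike} = 10.2.
P_{Pike} = 153 − 4·10.2 − 2·10.2 = 91.8.
Profit = (91.8 − 51)·10.2 = 416.16.

416.16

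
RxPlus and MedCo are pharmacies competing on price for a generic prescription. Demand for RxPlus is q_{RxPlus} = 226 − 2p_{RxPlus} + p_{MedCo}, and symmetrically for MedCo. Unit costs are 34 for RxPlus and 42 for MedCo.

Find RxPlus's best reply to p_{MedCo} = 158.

RxPlus's profit: π = (p_{RxPlus} − 34)(226 − 2p_{RxPlus} + p_{MedCo}).
∂π/∂p_{RxPlus} = 294 − 4p_{RxPlus} + p_{MedCo} = 0 ⇒ p_{RxPlus} = 73.5 + 0.25p_{MedCo}.
At p_{MedCo} = 158: p_{RxPlus} = 73.5 + 0.25·158 = 113.

113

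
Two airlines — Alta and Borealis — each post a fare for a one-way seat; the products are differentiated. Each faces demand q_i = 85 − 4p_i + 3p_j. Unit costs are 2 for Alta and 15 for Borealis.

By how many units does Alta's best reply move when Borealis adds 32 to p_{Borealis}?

12

Alta's profit: π = (p_{Alta} − 2)(85 − 4p_{Alta} + 3p_{Borealis}).
∂π/∂p_{Alta} = 93 − 8p_{Alta} + 3p_{Borealis} = 0 ⇒ p_{Alta} = 11.625 + 0.375p_{Borealis}.
The reaction-function slope is 0.375, so a 32-unit rise in p_{Borealis} moves p_{Alta} by 0.375 × 32 = 12. Alta's best response rises — the actions are strategic complements.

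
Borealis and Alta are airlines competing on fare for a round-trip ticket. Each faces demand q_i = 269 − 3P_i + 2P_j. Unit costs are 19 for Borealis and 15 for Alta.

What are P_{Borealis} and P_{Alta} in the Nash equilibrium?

Borealis's profit: π = (P_{Borealis} − 19)(269 − 3P_{Borealis} + 2P_{Alta}).
∂π/∂P_{Borealis} = 326 − 6P_{Borealis} + 2P_{Alta} = 0 ⇒ P_{Borealis} = 163/3 + (1/3)P_{Alta}.
Similarly P_{Alta} = 157/3 + (1/3)P_{Borealis}.
Solving the two reaction functions simultaneously: (1 − (1/3)(1/3))P_{Borealis} = 163/3 + (1/3)·(157/3), so (8/9)P_{Borealis} = 646/9 and P_{Borealis} = 80.75.
Then P_{Alta} = 157/3 + (1/3)·80.75 = 79.25.

80.75, 79.25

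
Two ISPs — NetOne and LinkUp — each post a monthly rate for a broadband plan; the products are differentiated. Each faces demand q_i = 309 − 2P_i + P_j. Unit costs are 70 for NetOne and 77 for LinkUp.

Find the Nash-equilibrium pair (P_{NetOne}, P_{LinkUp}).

150.6, 153.4

NetOne's profit: π = (P_{NetOne} − 70)(309 − 2P_{NetOne} + P_{LinkUp}).
∂π/∂P_{NetOne} = 449 − 4P_{NetOne} + P_{LinkUp} = 0 ⇒ P_{NetOne} = 112.25 + 0.25P_{LinkUp}.
Similarly P_{LinkUp} = 115.75 + 0.25P_{NetOne}.
Plugging P_{LinkUp} into NetOne's best response: P_{NetOne} = 112.25 + 0.25(115.75 + 0.25P_{NetOne}) ⇒ 0.9375P_{NetOne} = 141.1875, so P_{NetOne} = 150.6.
Then P_{LinkUp} = 115.75 + 0.25·150.6 = 153.4.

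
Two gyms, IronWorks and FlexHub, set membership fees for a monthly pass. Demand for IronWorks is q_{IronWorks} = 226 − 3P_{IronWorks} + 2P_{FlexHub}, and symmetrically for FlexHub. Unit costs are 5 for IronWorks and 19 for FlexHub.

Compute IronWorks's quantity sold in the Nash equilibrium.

IronWorks's profit: π = (P_{IronWorks} − 5)(226 − 3P_{IronWorks} + 2P_{FlexHub}).
∂π/∂P_{IronWorks} = 241 − 6P_{IronWorks} + 2P_{FlexHub} = 0 ⇒ P_{IronWorks} = 241/6 + (1/3)P_{FlexHub}.
Similarly P_{FlexHub} = 283/6 + (1/3)P_{IronWorks}.
Substituting the second reaction function into the first: P_{IronWorks} = 241/6 + (1/3)(283/6 + (1/3)P_{IronWorks}), which gives (8/9)P_{IronWorks} = 503/9 ⇒ P_{IronWorks} = 62.875.
Then P_{FlexHub} = 283/6 + (1/3)·62.875 = 68.125.
q_{IronWorks} = 226 − 3·62.875 + 2·68.125 = 173.625.

173.625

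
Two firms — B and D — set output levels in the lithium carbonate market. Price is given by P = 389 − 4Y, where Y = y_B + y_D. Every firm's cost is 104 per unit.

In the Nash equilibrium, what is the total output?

Firm B's profit: π = y_B(389 − 4(y_B + y_D)) − 104y_B.
∂π/∂y_B = 285 − 8y_B − 4y_D = 0, so y_B = 35.625 − 0.5y_D.
Setting y_B = y_D in the reaction function: y_B = 35.625 − 0.5y_B, so y_B = 35.625 / 1.5 = 23.75.
Total output: 23.75 + 23.75 = 47.5.

47.5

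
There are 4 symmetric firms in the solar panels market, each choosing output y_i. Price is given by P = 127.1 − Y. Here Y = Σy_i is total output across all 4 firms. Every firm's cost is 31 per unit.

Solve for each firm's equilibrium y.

19.22

A representative firm's profit is π_i = y_i(127.1 − Y) − 31y_i, with Y = y_i + Σ_{j≠i} y_j.
First-order condition: 96.1 − 2y_i − Σ_{j≠i} y_j = 0.
In a symmetric equilibrium every firm chooses the same y, so Σ_{j≠i} y_j = 3y. The condition becomes 96.1 − 5y = 0, giving y = 96.1/5 = 19.22.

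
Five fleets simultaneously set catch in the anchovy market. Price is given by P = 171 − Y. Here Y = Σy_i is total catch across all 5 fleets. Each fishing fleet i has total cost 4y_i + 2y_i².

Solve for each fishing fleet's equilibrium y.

A representative fishing fleet's profit is π_i = y_i(171 − Y) − 4y_i − 2y_i², with Y = y_i + Σ_{j≠i} y_j.
First-order condition: 167 − 6y_i − Σ_{j≠i} y_j = 0.
In a symmetric equilibrium every fishing fleet chooses the same y, so Σ_{j≠i} y_j = 4y. The condition becomes 167 − 10y = 0, giving y = 167/10 = 16.7.

16.7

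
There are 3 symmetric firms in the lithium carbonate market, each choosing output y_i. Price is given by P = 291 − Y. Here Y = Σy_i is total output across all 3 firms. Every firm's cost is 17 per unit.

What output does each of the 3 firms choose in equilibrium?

A representative firm's profit is π_i = y_i(291 − Y) − 17y_i, with Y = y_i + Σ_{j≠i} y_j.
First-order condition: 274 − 2y_i − Σ_{j≠i} y_j = 0.
With identical firms, set every y_j = y: then 274 − 2y − 2y = 0, i.e. y = 274/4 = 68.5.

68.5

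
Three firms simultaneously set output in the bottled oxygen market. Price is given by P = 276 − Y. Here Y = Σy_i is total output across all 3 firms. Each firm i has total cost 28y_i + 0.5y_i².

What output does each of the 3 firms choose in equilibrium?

49.6

A representative firm's profit is π_i = y_i(276 − Y) − 28y_i − 0.5y_i², with Y = y_i + Σ_{j≠i} y_j.
First-order condition: 248 − 3y_i − Σ_{j≠i} y_j = 0.
With identical firms, set every y_j = y: then 248 − 3y − 2y = 0, i.e. y = 248/5 = 49.6.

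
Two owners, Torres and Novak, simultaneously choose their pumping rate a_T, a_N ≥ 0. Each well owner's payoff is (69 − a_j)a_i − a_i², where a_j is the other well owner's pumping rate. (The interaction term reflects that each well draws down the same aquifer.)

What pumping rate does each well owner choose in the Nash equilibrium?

23

Torres's payoff is (69 − a_N)a_T − a_T².
∂π/∂a_T = 69 − a_N − 2a_T = 0, so a_T = 34.5 − 0.5a_N.
The game is symmetric, so in equilibrium a_N = a_T: the reaction function gives 1.5a_T = 34.5, hence a_T = 23.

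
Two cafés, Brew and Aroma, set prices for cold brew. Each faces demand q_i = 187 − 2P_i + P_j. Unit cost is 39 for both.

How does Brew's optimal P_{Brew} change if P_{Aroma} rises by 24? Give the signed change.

Brew's profit: π = (P_{Brew} − 39)(187 − 2P_{Brew} + P_{Aroma}).
∂π/∂P_{Brew} = 265 − 4P_{Brew} + P_{Aroma} = 0 ⇒ P_{Brew} = 66.25 + 0.25P_{Aroma}.
The reaction-function slope is 0.25, so a 24-unit rise in P_{Aroma} moves P_{Brew} by 0.25 × 24 = 6. Brew's best response rises — the actions are strategic complements.

6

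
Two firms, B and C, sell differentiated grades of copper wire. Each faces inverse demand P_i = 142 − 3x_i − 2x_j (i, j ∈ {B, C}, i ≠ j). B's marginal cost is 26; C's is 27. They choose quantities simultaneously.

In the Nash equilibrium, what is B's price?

69.6875

Firm B's profit: π = x_B(142 − 3x_B − 2x_C) − 26x_B.
∂π/∂x_B = 116 − 6x_B − 2x_C = 0 ⇒ x_B = 58/3 − (1/3)x_C.
Similarly x_C = 115/6 − (1/3)x_B.
Solving the two reaction functions simultaneously: (1 − (−1/3)(−1/3))x_B = 58/3 − (1/3)·(115/6), so (8/9)x_B = 233/18 and x_B = 14.5625.
Then x_C = 115/6 − (1/3)·14.5625 = 14.3125.
P_B = 142 − 3·14.5625 − 2·14.3125 = 69.6875.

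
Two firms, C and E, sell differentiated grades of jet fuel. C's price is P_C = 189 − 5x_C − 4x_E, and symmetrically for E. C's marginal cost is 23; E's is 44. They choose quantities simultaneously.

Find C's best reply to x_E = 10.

Firm C's profit: π = x_C(189 − 5x_C − 4x_E) − 23x_C.
∂π/∂x_C = 166 − 10x_C − 4x_E = 0 ⇒ x_C = 16.6 − 0.4x_E.
At x_E = 10: x_C = 16.6 − 0.4·10 = 12.6.

12.6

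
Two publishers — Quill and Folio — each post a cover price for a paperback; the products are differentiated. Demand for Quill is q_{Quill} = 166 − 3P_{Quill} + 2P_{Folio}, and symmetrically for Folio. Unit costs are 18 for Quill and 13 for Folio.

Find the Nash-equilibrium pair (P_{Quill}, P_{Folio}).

Quill's profit: π = (P_{Quill} − 18)(166 − 3P_{Quill} + 2P_{Folio}).
∂π/∂P_{Quill} = 220 − 6P_{Quill} + 2P_{Folio} = 0 ⇒ P_{Quill} = 110/3 + (1/3)P_{Folio}.
Similarly P_{Folio} = 205/6 + (1/3)P_{Quill}.
Substituting the second reaction function into the first: P_{Quill} = 110/3 + (1/3)(205/6 + (1/3)P_{Quill}), which gives (8/9)P_{Quill} = 865/18 ⇒ P_{Quill} = 54.0625.
Then P_{Folio} = 205/6 + (1/3)·54.0625 = 52.1875.

54.0625, 52.1875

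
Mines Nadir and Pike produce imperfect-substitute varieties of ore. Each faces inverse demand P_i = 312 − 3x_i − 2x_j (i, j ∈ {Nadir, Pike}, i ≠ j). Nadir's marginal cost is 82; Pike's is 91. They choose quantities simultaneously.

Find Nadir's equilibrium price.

Mine Nadir's profit: π = x_{Nadir}(312 − 3x_{Nadir} − 2x_{Pike}) − 82x_{Nadir}.
∂π/∂x_{Nadir} = 230 − 6x_{Nadir} − 2x_{Pike} = 0 ⇒ x_{Nadir} = 115/3 − (1/3)x_{Pike}.
Similarly x_{Pike} = 221/6 − (1/3)x_{Nadir}.
Solving the two reaction functions simultaneously: (1 − (−1/3)(−1/3))x_{Nadir} = 115/3 − (1/3)·(221/6), so (8/9)x_{Nadir} = 469/18 and x_{Nadir} = 29.3125.
Then x_{Pike} = 221/6 − (1/3)·29.3125 = 27.0625.
P_{Nadir} = 312 − 3·29.3125 − 2·27.0625 = 169.9375.

169.9375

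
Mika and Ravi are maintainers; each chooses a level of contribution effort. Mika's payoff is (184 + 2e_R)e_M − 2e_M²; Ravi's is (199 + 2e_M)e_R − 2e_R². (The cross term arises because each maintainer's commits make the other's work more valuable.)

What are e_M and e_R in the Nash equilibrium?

94.5, 97

Expanding Mika's payoff: 184e_M + 2e_Re_M − 2e_M².
∂π/∂e_M = 184 + 2e_R − 4e_M = 0, so e_M = 46 + 0.5e_R.
Likewise for Ravi: e_R = 49.75 + 0.5e_M.
Substituting the second reaction function into the first: e_M = 46 + 0.5(49.75 + 0.5e_M), which gives 0.75e_M = 70.875 ⇒ e_M = 94.5.
Then e_R = 49.75 + 0.5·94.5 = 97.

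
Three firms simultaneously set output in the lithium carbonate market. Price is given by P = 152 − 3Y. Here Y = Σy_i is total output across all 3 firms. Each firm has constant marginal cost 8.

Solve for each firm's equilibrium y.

A representative firm's profit is π_i = y_i(152 − 3Y) − 8y_i, with Y = y_i + Σ_{j≠i} y_j.
First-order condition: 144 − 6y_i − 3Σ_{j≠i} y_j = 0.
With identical firms, set every y_j = y: then 144 − 6y − 6y = 0, i.e. y = 144/12 = 12.

12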